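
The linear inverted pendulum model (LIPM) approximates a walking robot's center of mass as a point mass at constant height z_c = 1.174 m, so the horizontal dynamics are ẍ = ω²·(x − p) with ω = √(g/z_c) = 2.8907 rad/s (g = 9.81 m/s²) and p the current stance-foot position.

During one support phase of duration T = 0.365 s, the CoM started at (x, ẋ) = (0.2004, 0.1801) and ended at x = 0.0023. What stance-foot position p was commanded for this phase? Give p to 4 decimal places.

ωT = 2.8907·0.365 = 1.055105; cosh(ωT) = 1.610217, sinh(ωT) = 1.262061
x(T) = p + (x₀−p)·cosh(ωT) + (ẋ₀/ω)·sinh(ωT) ⇒ p·(1 − cosh) = x(T) − x₀·cosh − (ẋ₀/ω)·sinh
numerator   = 0.0023 − (0.2004)·1.610217 − (0.1801/2.8907)·1.262061 = -0.399018
denominator = 1 − 1.610217 = -0.610217
p = -0.399018 / -0.610217 = 0.6539

p = 0.6539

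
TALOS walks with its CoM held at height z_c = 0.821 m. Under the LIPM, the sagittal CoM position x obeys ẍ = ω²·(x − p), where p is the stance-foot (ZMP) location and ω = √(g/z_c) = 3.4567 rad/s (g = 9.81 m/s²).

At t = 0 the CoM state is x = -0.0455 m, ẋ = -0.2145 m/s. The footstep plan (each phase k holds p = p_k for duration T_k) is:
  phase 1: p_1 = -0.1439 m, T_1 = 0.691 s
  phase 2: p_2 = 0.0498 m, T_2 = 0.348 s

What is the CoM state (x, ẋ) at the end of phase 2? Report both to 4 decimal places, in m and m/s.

phase 1: p=-0.1439, T=0.691, ωT=2.388580, cosh=5.494882, sinh=5.403122; start (x,ẋ)=(-0.045500, -0.214500) → end (x,ẋ)=(0.061514, 0.659162)
phase 2: p=0.0498, T=0.348, ωT=1.202932, cosh=1.815088, sinh=1.514776; start (x,ẋ)=(0.061514, 0.659162) → end (x,ẋ)=(0.359917, 1.257775)

x = 0.3599, ẋ = 1.2578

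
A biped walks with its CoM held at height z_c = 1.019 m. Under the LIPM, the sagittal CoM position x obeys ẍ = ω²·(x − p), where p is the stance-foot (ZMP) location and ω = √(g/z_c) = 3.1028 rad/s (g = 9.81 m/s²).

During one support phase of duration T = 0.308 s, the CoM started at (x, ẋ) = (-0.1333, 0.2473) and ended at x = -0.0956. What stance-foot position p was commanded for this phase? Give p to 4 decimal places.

ωT = 3.1028·0.308 = 0.955662; cosh(ωT) = 1.492475, sinh(ωT) = 1.107918
x(T) = p + (x₀−p)·cosh(ωT) + (ẋ₀/ω)·sinh(ωT) ⇒ p·(1 − cosh) = x(T) − x₀·cosh − (ẋ₀/ω)·sinh
numerator   = -0.0956 − (-0.1333)·1.492475 − (0.2473/3.1028)·1.107918 = 0.015043
denominator = 1 − 1.492475 = -0.492475
p = 0.015043 / -0.492475 = -0.0305

p = -0.0305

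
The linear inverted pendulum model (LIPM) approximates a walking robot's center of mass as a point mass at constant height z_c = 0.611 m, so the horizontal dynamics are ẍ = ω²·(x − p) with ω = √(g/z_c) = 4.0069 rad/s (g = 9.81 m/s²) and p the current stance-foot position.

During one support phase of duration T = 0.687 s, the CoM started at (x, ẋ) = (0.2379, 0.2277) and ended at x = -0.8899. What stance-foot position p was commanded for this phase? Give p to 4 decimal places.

p = 0.4665

ωT = 4.0069·0.687 = 2.752740; cosh(ωT) = 7.874655, sinh(ωT) = 7.810902
x(T) = p + (x₀−p)·cosh(ωT) + (ẋ₀/ω)·sinh(ωT) ⇒ p·(1 − cosh) = x(T) − x₀·cosh − (ẋ₀/ω)·sinh
numerator   = -0.8899 − (0.2379)·7.874655 − (0.2277/4.0069)·7.810902 = -3.207150
denominator = 1 − 7.874655 = -6.874655
p = -3.207150 / -6.874655 = 0.4665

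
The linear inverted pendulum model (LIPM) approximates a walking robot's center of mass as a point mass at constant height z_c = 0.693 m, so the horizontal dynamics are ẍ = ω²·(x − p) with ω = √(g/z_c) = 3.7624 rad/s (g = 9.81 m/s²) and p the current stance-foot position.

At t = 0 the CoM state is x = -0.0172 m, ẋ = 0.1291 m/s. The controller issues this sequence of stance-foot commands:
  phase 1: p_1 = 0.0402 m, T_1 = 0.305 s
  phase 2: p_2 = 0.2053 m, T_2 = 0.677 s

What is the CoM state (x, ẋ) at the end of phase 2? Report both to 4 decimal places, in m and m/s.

x = -1.3209, ẋ = -5.6851

phase 1: p=0.0402, T=0.305, ωT=1.147532, cosh=1.733914, sinh=1.416494; start (x,ẋ)=(-0.017200, 0.129100) → end (x,ẋ)=(-0.010722, -0.082060)
phase 2: p=0.2053, T=0.677, ωT=2.547145, cosh=6.424447, sinh=6.346142; start (x,ẋ)=(-0.010722, -0.082060) → end (x,ẋ)=(-1.320937, -5.685095)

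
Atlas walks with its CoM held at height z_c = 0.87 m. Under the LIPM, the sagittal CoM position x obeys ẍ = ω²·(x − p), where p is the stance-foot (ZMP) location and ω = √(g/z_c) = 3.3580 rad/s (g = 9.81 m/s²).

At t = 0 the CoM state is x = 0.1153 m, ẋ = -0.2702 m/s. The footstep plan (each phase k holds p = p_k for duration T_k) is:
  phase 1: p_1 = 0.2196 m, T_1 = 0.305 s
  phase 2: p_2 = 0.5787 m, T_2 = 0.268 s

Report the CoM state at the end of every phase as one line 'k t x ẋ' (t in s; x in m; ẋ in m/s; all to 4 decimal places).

1 0.3050 -0.0419 -0.8495
2 0.5730 -0.5704 -3.3567

phase 1: p=0.2196, T=0.305, ωT=1.024190, cosh=1.571963, sinh=1.212876; start (x,ẋ)=(0.115300, -0.270200) → end (x,ẋ)=(-0.041949, -0.849541)
phase 2: p=0.5787, T=0.268, ωT=0.899944, cosh=1.433029, sinh=1.026436; start (x,ẋ)=(-0.041949, -0.849541) → end (x,ẋ)=(-0.570387, -3.356655)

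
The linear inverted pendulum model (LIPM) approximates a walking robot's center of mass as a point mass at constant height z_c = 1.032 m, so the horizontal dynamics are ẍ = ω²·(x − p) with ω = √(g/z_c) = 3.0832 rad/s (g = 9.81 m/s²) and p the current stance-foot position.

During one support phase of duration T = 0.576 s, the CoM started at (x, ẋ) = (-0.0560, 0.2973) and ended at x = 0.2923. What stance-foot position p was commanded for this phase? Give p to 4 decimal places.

ωT = 3.0832·0.576 = 1.775923; cosh(ωT) = 3.037529, sinh(ωT) = 2.868202
x(T) = p + (x₀−p)·cosh(ωT) + (ẋ₀/ω)·sinh(ωT) ⇒ p·(1 − cosh) = x(T) − x₀·cosh − (ẋ₀/ω)·sinh
numerator   = 0.2923 − (-0.0560)·3.037529 − (0.2973/3.0832)·2.868202 = 0.185833
denominator = 1 − 3.037529 = -2.037529
p = 0.185833 / -2.037529 = -0.0912

p = -0.0912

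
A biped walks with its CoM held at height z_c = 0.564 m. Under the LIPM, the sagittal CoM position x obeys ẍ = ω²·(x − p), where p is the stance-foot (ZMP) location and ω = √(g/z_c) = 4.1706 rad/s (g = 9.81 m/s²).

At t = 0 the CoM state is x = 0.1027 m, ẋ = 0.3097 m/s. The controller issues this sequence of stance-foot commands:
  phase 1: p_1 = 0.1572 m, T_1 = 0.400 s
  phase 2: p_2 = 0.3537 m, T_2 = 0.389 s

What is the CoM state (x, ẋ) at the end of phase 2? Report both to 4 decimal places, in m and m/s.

x = 0.0996, ẋ = -0.8779

phase 1: p=0.1572, T=0.400, ωT=1.668240, cosh=2.745703, sinh=2.557124; start (x,ẋ)=(0.102700, 0.309700) → end (x,ẋ)=(0.197446, 0.269116)
phase 2: p=0.3537, T=0.389, ωT=1.622363, cosh=2.631239, sinh=2.433808; start (x,ẋ)=(0.197446, 0.269116) → end (x,ẋ)=(0.099604, -0.877940)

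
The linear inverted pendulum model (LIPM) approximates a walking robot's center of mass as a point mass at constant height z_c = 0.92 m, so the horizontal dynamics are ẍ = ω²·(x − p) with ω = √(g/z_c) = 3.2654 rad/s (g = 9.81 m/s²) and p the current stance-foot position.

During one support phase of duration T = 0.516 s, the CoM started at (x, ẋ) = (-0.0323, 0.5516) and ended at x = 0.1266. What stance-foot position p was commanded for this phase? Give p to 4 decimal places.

ωT = 3.2654·0.516 = 1.684946; cosh(ωT) = 2.788808, sinh(ωT) = 2.603354
x(T) = p + (x₀−p)·cosh(ωT) + (ẋ₀/ω)·sinh(ωT) ⇒ p·(1 − cosh) = x(T) − x₀·cosh − (ẋ₀/ω)·sinh
numerator   = 0.1266 − (-0.0323)·2.788808 − (0.5516/3.2654)·2.603354 = -0.223087
denominator = 1 − 2.788808 = -1.788808
p = -0.223087 / -1.788808 = 0.1247

p = 0.1247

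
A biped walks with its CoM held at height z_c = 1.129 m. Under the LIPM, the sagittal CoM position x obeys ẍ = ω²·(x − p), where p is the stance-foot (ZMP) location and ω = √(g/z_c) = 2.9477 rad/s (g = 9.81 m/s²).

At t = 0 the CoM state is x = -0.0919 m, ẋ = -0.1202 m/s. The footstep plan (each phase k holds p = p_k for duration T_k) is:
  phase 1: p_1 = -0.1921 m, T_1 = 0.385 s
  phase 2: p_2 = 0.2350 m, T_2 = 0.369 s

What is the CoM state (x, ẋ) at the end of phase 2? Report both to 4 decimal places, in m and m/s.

x = -0.1888, ẋ = -0.8699

phase 1: p=-0.1921, T=0.385, ωT=1.134865, cosh=1.716109, sinh=1.394643; start (x,ẋ)=(-0.091900, -0.120200) → end (x,ẋ)=(-0.077016, 0.205645)
phase 2: p=0.2350, T=0.369, ωT=1.087701, cosh=1.652218, sinh=1.315227; start (x,ẋ)=(-0.077016, 0.205645) → end (x,ẋ)=(-0.188762, -0.869884)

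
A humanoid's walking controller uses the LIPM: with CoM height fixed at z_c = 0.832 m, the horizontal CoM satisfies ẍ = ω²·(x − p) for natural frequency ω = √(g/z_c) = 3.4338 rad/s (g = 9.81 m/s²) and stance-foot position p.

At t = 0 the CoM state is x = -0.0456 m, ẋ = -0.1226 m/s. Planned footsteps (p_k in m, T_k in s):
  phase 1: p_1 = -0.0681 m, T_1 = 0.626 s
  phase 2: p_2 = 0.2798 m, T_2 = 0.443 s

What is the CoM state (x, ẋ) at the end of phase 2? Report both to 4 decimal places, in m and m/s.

phase 1: p=-0.0681, T=0.626, ωT=2.149559, cosh=4.348804, sinh=4.232268; start (x,ẋ)=(-0.045600, -0.122600) → end (x,ẋ)=(-0.121360, -0.206176)
phase 2: p=0.2798, T=0.443, ωT=1.521173, cosh=2.398024, sinh=2.179569; start (x,ẋ)=(-0.121360, -0.206176) → end (x,ẋ)=(-0.813060, -3.496781)

x = -0.8131, ẋ = -3.4968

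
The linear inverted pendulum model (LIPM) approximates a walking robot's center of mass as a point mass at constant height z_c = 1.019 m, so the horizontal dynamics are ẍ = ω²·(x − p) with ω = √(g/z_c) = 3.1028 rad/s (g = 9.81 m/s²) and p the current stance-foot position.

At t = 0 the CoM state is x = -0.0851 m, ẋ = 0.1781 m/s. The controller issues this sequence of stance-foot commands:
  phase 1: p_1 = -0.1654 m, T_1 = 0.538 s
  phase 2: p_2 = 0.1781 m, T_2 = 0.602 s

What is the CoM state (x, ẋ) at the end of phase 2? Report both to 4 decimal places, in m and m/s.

x = 1.4063, ẋ = 3.9734

phase 1: p=-0.1654, T=0.538, ωT=1.669306, cosh=2.748431, sinh=2.560053; start (x,ẋ)=(-0.085100, 0.178100) → end (x,ẋ)=(0.202245, 1.127345)
phase 2: p=0.1781, T=0.602, ωT=1.867886, cosh=3.314521, sinh=3.160071; start (x,ẋ)=(0.202245, 1.127345) → end (x,ẋ)=(1.406284, 3.973358)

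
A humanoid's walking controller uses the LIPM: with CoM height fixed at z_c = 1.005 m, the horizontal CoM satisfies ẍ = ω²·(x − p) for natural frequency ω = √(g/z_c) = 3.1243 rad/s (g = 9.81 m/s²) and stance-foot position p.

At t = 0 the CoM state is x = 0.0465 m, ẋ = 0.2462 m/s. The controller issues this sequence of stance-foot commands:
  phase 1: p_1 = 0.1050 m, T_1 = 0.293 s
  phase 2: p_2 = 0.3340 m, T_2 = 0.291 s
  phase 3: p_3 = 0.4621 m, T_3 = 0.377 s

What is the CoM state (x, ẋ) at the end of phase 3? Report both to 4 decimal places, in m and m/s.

phase 1: p=0.1050, T=0.293, ωT=0.915420, cosh=1.449086, sinh=1.048738; start (x,ẋ)=(0.046500, 0.246200) → end (x,ẋ)=(0.102871, 0.165086)
phase 2: p=0.3340, T=0.291, ωT=0.909171, cosh=1.442561, sinh=1.039703; start (x,ẋ)=(0.102871, 0.165086) → end (x,ẋ)=(0.055519, -0.512642)
phase 3: p=0.4621, T=0.377, ωT=1.177861, cosh=1.777679, sinh=1.469742; start (x,ẋ)=(0.055519, -0.512642) → end (x,ẋ)=(-0.501829, -2.778298)

x = -0.5018, ẋ = -2.7783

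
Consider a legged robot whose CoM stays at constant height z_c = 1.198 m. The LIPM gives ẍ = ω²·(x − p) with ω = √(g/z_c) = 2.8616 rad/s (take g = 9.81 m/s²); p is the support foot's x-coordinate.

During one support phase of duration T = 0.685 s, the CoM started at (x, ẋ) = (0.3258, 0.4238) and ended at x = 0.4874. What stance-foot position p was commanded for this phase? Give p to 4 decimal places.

p = 0.4608

ωT = 2.8616·0.685 = 1.960196; cosh(ωT) = 3.620775, sinh(ωT) = 3.479944
x(T) = p + (x₀−p)·cosh(ωT) + (ẋ₀/ω)·sinh(ωT) ⇒ p·(1 − cosh) = x(T) − x₀·cosh − (ẋ₀/ω)·sinh
numerator   = 0.4874 − (0.3258)·3.620775 − (0.4238/2.8616)·3.479944 = -1.207625
denominator = 1 − 3.620775 = -2.620775
p = -1.207625 / -2.620775 = 0.4608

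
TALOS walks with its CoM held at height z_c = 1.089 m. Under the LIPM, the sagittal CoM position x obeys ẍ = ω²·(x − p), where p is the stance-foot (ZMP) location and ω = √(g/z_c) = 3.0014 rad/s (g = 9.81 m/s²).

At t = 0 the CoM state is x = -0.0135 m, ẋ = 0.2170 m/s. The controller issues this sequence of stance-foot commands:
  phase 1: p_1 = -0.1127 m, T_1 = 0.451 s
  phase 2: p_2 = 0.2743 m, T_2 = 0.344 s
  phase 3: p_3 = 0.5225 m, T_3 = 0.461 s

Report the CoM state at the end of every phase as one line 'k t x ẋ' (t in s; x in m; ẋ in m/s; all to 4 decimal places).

phase 1: p=-0.1127, T=0.451, ωT=1.353631, cosh=2.064880, sinh=1.806579; start (x,ẋ)=(-0.013500, 0.217000) → end (x,ẋ)=(0.222751, 0.985968)
phase 2: p=0.2743, T=0.344, ωT=1.032482, cosh=1.582074, sinh=1.225952; start (x,ẋ)=(0.222751, 0.985968) → end (x,ẋ)=(0.595474, 1.370196)
phase 3: p=0.5225, T=0.461, ωT=1.383645, cosh=2.120041, sinh=1.869378; start (x,ẋ)=(0.595474, 1.370196) → end (x,ẋ)=(1.530614, 3.314309)

1 0.4510 0.2228 0.9860
2 0.7950 0.5955 1.3702
3 1.2560 1.5306 3.3143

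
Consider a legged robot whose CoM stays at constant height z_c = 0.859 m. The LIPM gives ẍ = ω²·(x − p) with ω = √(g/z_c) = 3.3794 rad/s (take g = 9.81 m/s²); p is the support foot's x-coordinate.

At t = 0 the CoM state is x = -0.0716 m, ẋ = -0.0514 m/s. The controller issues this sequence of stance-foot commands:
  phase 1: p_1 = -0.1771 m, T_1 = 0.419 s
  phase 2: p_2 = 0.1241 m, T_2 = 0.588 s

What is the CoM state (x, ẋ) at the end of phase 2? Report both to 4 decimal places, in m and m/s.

phase 1: p=-0.1771, T=0.419, ωT=1.415969, cosh=2.181583, sinh=1.938893; start (x,ẋ)=(-0.071600, -0.051400) → end (x,ẋ)=(0.023567, 0.579134)
phase 2: p=0.1241, T=0.588, ωT=1.987087, cosh=3.715675, sinh=3.578581; start (x,ẋ)=(0.023567, 0.579134) → end (x,ẋ)=(0.363819, 0.936079)

x = 0.3638, ẋ = 0.9361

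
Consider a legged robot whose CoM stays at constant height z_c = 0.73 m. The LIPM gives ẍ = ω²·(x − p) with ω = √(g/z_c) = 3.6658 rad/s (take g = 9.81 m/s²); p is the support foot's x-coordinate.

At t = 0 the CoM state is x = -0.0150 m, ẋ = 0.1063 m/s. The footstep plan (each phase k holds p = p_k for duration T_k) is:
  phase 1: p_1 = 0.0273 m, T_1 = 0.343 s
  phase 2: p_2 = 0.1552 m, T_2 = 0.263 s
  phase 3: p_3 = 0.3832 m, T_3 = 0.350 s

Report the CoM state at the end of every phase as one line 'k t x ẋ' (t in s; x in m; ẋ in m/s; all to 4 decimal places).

1 0.3430 -0.0062 -0.0486
2 0.6060 -0.1021 -0.7360
3 0.9560 -0.8937 -4.3919

phase 1: p=0.0273, T=0.343, ωT=1.257369, cosh=1.900280, sinh=1.615879; start (x,ẋ)=(-0.015000, 0.106300) → end (x,ẋ)=(-0.006225, -0.048564)
phase 2: p=0.1552, T=0.263, ωT=0.964105, cosh=1.501882, sinh=1.120558; start (x,ẋ)=(-0.006225, -0.048564) → end (x,ẋ)=(-0.102086, -0.736029)
phase 3: p=0.3832, T=0.350, ωT=1.283030, cosh=1.942375, sinh=1.665179; start (x,ẋ)=(-0.102086, -0.736029) → end (x,ẋ)=(-0.893747, -4.391936)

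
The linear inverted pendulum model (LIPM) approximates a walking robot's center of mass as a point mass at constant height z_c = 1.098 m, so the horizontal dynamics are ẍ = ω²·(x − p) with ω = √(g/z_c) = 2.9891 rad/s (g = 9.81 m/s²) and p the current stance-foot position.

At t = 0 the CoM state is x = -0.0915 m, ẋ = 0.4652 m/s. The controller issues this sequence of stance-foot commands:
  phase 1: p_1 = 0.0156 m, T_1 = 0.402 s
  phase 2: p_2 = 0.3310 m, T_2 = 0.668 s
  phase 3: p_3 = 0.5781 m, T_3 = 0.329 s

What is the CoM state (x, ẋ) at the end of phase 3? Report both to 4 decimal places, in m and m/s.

phase 1: p=0.0156, T=0.402, ωT=1.201618, cosh=1.813101, sinh=1.512393; start (x,ẋ)=(-0.091500, 0.465200) → end (x,ẋ)=(0.056794, 0.359288)
phase 2: p=0.3310, T=0.668, ωT=1.996719, cosh=3.750315, sinh=3.614535; start (x,ẋ)=(0.056794, 0.359288) → end (x,ẋ)=(-0.262894, -1.615136)
phase 3: p=0.5781, T=0.329, ωT=0.983414, cosh=1.523800, sinh=1.149768; start (x,ẋ)=(-0.262894, -1.615136) → end (x,ẋ)=(-1.324675, -5.351450)

x = -1.3247, ẋ = -5.3515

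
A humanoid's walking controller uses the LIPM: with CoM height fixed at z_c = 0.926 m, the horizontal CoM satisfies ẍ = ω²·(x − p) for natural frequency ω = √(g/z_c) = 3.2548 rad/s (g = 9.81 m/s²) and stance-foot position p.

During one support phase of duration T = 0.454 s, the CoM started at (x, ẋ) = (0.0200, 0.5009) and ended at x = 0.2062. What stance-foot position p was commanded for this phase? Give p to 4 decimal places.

ωT = 3.2548·0.454 = 1.477679; cosh(ωT) = 2.305464, sinh(ωT) = 2.077298
x(T) = p + (x₀−p)·cosh(ωT) + (ẋ₀/ω)·sinh(ωT) ⇒ p·(1 − cosh) = x(T) − x₀·cosh − (ẋ₀/ω)·sinh
numerator   = 0.2062 − (0.0200)·2.305464 − (0.5009/3.2548)·2.077298 = -0.159597
denominator = 1 − 2.305464 = -1.305464
p = -0.159597 / -1.305464 = 0.1223

p = 0.1223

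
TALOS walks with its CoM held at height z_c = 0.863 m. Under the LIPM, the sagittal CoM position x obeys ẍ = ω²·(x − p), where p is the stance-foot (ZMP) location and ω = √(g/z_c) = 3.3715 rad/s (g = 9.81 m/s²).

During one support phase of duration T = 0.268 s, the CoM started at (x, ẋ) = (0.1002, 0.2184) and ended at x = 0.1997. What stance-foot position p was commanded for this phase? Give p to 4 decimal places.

ωT = 3.3715·0.268 = 0.903562; cosh(ωT) = 1.436752, sinh(ωT) = 1.031628
x(T) = p + (x₀−p)·cosh(ωT) + (ẋ₀/ω)·sinh(ωT) ⇒ p·(1 − cosh) = x(T) − x₀·cosh − (ẋ₀/ω)·sinh
numerator   = 0.1997 − (0.1002)·1.436752 − (0.2184/3.3715)·1.031628 = -0.011090
denominator = 1 − 1.436752 = -0.436752
p = -0.011090 / -0.436752 = 0.0254

p = 0.0254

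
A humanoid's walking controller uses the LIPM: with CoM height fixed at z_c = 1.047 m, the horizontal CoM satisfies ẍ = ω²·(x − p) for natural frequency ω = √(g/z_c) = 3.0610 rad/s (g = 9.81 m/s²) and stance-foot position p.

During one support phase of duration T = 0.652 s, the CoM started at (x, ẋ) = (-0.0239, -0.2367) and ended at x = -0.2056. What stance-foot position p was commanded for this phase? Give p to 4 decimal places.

ωT = 3.0610·0.652 = 1.995772; cosh(ωT) = 3.746895, sinh(ωT) = 3.610986
x(T) = p + (x₀−p)·cosh(ωT) + (ẋ₀/ω)·sinh(ωT) ⇒ p·(1 − cosh) = x(T) − x₀·cosh − (ẋ₀/ω)·sinh
numerator   = -0.2056 − (-0.0239)·3.746895 − (-0.2367/3.0610)·3.610986 = 0.163180
denominator = 1 − 3.746895 = -2.746895
p = 0.163180 / -2.746895 = -0.0594

p = -0.0594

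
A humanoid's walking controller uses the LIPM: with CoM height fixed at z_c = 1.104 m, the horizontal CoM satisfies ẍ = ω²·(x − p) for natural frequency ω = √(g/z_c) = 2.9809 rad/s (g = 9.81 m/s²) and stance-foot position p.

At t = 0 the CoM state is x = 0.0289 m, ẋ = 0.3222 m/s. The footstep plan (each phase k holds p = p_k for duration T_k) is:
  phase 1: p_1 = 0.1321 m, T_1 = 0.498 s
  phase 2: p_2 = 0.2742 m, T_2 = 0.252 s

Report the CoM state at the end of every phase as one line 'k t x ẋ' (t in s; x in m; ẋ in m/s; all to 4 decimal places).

1 0.4980 0.1189 0.1035
2 0.7500 0.1017 -0.2472

phase 1: p=0.1321, T=0.498, ωT=1.484488, cosh=2.319662, sinh=2.093044; start (x,ẋ)=(0.028900, 0.322200) → end (x,ẋ)=(0.118944, 0.103514)
phase 2: p=0.2742, T=0.252, ωT=0.751187, cosh=1.295660, sinh=0.823854; start (x,ẋ)=(0.118944, 0.103514) → end (x,ẋ)=(0.101650, -0.247162)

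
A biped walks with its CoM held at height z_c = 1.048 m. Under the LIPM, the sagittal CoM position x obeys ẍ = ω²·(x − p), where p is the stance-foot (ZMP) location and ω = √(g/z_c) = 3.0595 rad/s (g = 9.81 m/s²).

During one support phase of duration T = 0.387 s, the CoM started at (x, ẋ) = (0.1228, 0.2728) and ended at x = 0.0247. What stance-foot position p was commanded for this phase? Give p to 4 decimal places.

p = 0.4153

ωT = 3.0595·0.387 = 1.184027; cosh(ωT) = 1.786774, sinh(ωT) = 1.480730
x(T) = p + (x₀−p)·cosh(ωT) + (ẋ₀/ω)·sinh(ωT) ⇒ p·(1 − cosh) = x(T) − x₀·cosh − (ẋ₀/ω)·sinh
numerator   = 0.0247 − (0.1228)·1.786774 − (0.2728/3.0595)·1.480730 = -0.326745
denominator = 1 − 1.786774 = -0.786774
p = -0.326745 / -0.786774 = 0.4153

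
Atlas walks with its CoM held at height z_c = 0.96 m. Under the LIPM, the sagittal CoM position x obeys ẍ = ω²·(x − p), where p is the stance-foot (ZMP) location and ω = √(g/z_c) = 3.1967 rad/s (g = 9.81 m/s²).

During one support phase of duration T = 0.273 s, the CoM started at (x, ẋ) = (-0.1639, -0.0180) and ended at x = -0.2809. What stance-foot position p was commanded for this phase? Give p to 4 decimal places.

ωT = 3.1967·0.273 = 0.872699; cosh(ωT) = 1.405592, sinh(ωT) = 0.987770
x(T) = p + (x₀−p)·cosh(ωT) + (ẋ₀/ω)·sinh(ωT) ⇒ p·(1 − cosh) = x(T) − x₀·cosh − (ẋ₀/ω)·sinh
numerator   = -0.2809 − (-0.1639)·1.405592 − (-0.0180/3.1967)·0.987770 = -0.044962
denominator = 1 − 1.405592 = -0.405592
p = -0.044962 / -0.405592 = 0.1109

p = 0.1109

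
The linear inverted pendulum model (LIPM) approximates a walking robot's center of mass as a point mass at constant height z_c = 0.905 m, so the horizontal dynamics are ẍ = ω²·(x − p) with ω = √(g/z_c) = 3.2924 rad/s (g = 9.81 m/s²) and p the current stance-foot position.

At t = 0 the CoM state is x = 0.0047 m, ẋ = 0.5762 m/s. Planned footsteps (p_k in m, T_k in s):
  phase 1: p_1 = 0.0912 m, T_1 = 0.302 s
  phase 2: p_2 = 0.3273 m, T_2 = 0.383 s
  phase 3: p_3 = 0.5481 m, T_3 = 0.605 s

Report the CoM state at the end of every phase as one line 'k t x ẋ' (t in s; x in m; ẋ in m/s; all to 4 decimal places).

1 0.3020 0.1624 0.5531
2 0.6850 0.2857 0.1734
3 1.2900 -0.2421 -2.4602

phase 1: p=0.0912, T=0.302, ωT=0.994305, cosh=1.536413, sinh=1.166432; start (x,ẋ)=(0.004700, 0.576200) → end (x,ẋ)=(0.162437, 0.553090)
phase 2: p=0.3273, T=0.383, ωT=1.260989, cosh=1.906142, sinh=1.622768; start (x,ẋ)=(0.162437, 0.553090) → end (x,ẋ)=(0.285655, 0.173435)
phase 3: p=0.5481, T=0.605, ωT=1.991902, cosh=3.732948, sinh=3.596513; start (x,ẋ)=(0.285655, 0.173435) → end (x,ẋ)=(-0.242137, -2.460225)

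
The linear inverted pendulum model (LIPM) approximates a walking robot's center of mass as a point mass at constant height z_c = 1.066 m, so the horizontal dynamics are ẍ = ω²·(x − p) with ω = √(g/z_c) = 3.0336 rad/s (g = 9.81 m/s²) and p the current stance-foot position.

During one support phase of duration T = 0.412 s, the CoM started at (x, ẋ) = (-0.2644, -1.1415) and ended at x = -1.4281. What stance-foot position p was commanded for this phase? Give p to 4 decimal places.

p = 0.3673

ωT = 3.0336·0.412 = 1.249843; cosh(ωT) = 1.888173, sinh(ωT) = 1.601623
x(T) = p + (x₀−p)·cosh(ωT) + (ẋ₀/ω)·sinh(ωT) ⇒ p·(1 − cosh) = x(T) − x₀·cosh − (ẋ₀/ω)·sinh
numerator   = -1.4281 − (-0.2644)·1.888173 − (-1.1415/3.0336)·1.601623 = -0.326199
denominator = 1 − 1.888173 = -0.888173
p = -0.326199 / -0.888173 = 0.3673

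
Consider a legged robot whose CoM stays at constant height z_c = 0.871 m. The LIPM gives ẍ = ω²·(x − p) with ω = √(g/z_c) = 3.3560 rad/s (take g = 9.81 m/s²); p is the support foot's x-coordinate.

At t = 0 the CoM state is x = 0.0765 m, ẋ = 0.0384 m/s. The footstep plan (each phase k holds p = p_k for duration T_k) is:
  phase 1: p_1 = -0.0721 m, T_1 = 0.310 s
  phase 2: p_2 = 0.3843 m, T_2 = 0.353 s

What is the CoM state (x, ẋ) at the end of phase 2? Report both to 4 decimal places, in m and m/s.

phase 1: p=-0.0721, T=0.310, ωT=1.040360, cosh=1.591782, sinh=1.238454; start (x,ẋ)=(0.076500, 0.038400) → end (x,ẋ)=(0.178609, 0.678743)
phase 2: p=0.3843, T=0.353, ωT=1.184668, cosh=1.787724, sinh=1.481877; start (x,ẋ)=(0.178609, 0.678743) → end (x,ẋ)=(0.316288, 0.190470)

x = 0.3163, ẋ = 0.1905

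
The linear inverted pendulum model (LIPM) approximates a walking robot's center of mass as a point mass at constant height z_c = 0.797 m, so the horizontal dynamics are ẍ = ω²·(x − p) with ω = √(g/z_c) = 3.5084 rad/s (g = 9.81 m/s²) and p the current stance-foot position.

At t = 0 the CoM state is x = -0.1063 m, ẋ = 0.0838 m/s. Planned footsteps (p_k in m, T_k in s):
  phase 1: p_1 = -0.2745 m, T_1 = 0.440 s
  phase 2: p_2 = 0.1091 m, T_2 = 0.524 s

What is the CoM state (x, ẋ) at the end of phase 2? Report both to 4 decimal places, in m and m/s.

x = 1.7021, ẋ = 5.7856

phase 1: p=-0.2745, T=0.440, ωT=1.543696, cosh=2.447726, sinh=2.234136; start (x,ẋ)=(-0.106300, 0.083800) → end (x,ẋ)=(0.190571, 1.523512)
phase 2: p=0.1091, T=0.524, ωT=1.838402, cosh=3.222777, sinh=3.063705; start (x,ẋ)=(0.190571, 1.523512) → end (x,ẋ)=(1.702068, 5.785648)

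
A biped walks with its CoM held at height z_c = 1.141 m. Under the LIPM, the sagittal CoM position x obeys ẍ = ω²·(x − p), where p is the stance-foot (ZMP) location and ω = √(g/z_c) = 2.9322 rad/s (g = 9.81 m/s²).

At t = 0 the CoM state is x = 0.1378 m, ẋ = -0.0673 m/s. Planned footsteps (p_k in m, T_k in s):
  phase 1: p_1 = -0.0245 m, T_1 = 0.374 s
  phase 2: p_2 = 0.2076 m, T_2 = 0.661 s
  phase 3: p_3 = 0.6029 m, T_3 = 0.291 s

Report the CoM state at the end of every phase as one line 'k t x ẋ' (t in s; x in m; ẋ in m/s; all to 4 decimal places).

1 0.3740 0.2150 0.5210
2 1.0350 0.8383 1.9212
3 1.3260 1.5587 3.3270

phase 1: p=-0.0245, T=0.374, ωT=1.096643, cosh=1.664044, sinh=1.330053; start (x,ẋ)=(0.137800, -0.067300) → end (x,ẋ)=(0.215047, 0.520977)
phase 2: p=0.2076, T=0.661, ωT=1.938184, cosh=3.545046, sinh=3.401081; start (x,ẋ)=(0.215047, 0.520977) → end (x,ẋ)=(0.838285, 1.921153)
phase 3: p=0.6029, T=0.291, ωT=0.853270, cosh=1.386665, sinh=0.960646; start (x,ẋ)=(0.838285, 1.921153) → end (x,ẋ)=(1.558706, 3.327028)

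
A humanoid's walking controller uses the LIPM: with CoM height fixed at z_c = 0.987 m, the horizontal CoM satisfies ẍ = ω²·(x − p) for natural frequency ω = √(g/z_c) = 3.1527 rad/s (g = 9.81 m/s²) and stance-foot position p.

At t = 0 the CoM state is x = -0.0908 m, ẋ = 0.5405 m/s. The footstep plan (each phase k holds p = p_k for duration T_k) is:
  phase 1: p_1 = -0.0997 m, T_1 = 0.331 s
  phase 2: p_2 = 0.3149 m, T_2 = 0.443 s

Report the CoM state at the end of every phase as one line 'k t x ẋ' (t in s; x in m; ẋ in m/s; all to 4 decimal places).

phase 1: p=-0.0997, T=0.331, ωT=1.043544, cosh=1.595733, sinh=1.243528; start (x,ẋ)=(-0.090800, 0.540500) → end (x,ẋ)=(0.127693, 0.897386)
phase 2: p=0.3149, T=0.443, ωT=1.396646, cosh=2.144524, sinh=1.897098; start (x,ẋ)=(0.127693, 0.897386) → end (x,ẋ)=(0.453421, 0.804783)

1 0.3310 0.1277 0.8974
2 0.7740 0.4534 0.8048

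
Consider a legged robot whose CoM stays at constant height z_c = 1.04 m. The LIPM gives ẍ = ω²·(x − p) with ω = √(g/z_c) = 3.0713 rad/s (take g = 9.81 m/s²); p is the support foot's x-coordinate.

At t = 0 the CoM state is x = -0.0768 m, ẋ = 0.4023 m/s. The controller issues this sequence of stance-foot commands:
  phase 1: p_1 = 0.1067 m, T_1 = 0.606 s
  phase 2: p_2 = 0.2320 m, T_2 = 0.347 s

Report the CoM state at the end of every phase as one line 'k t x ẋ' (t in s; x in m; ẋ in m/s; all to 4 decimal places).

1 0.6060 -0.0866 -0.4436
2 0.9530 -0.4701 -1.9721

phase 1: p=0.1067, T=0.606, ωT=1.861208, cosh=3.293492, sinh=3.138008; start (x,ẋ)=(-0.076800, 0.402300) → end (x,ẋ)=(-0.086618, -0.443558)
phase 2: p=0.2320, T=0.347, ωT=1.065741, cosh=1.623731, sinh=1.279259; start (x,ẋ)=(-0.086618, -0.443558) → end (x,ẋ)=(-0.470101, -1.972064)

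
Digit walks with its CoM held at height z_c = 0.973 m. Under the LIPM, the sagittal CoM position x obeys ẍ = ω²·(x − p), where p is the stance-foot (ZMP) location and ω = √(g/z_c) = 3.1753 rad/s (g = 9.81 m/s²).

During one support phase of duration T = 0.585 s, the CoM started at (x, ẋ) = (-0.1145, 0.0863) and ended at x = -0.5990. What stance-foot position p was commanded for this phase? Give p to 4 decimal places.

ωT = 3.1753·0.585 = 1.857550; cosh(ωT) = 3.282038, sinh(ωT) = 3.125983
x(T) = p + (x₀−p)·cosh(ωT) + (ẋ₀/ω)·sinh(ωT) ⇒ p·(1 − cosh) = x(T) − x₀·cosh − (ẋ₀/ω)·sinh
numerator   = -0.5990 − (-0.1145)·3.282038 − (0.0863/3.1753)·3.125983 = -0.308166
denominator = 1 − 3.282038 = -2.282038
p = -0.308166 / -2.282038 = 0.1350

p = 0.1350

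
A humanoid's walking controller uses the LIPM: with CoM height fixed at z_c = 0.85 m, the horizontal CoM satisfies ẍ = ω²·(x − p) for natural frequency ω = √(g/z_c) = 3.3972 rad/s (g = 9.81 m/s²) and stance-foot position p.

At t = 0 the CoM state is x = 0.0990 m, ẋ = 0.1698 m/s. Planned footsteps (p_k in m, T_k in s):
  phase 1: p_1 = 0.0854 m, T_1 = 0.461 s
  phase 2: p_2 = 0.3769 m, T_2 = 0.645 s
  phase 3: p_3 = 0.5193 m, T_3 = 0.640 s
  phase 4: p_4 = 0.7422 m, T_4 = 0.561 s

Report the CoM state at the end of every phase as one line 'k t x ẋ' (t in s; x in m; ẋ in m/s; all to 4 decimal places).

1 0.4610 0.2338 0.5300
2 1.1060 0.4180 0.2533
3 1.7460 0.3918 -0.3652
4 2.3070 -0.8156 -5.1693

phase 1: p=0.0854, T=0.461, ωT=1.566109, cosh=2.498420, sinh=2.289563; start (x,ẋ)=(0.099000, 0.169800) → end (x,ẋ)=(0.233816, 0.530014)
phase 2: p=0.3769, T=0.645, ωT=2.191194, cosh=4.528836, sinh=4.417052; start (x,ẋ)=(0.233816, 0.530014) → end (x,ẋ)=(0.418023, 0.253286)
phase 3: p=0.5193, T=0.640, ωT=2.174208, cosh=4.454457, sinh=4.340759; start (x,ẋ)=(0.418023, 0.253286) → end (x,ẋ)=(0.391802, -0.365218)
phase 4: p=0.7422, T=0.561, ωT=1.905829, cosh=3.436840, sinh=3.288141; start (x,ẋ)=(0.391802, -0.365218) → end (x,ẋ)=(-0.815554, -5.169303)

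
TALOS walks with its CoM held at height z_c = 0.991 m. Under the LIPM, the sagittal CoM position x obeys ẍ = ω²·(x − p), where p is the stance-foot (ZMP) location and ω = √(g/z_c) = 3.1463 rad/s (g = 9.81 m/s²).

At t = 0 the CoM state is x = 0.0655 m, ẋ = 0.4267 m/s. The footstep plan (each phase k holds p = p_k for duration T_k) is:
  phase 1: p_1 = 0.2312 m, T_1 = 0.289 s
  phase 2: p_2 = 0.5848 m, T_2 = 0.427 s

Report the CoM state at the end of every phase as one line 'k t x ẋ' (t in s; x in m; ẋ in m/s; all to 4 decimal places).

1 0.2890 0.1332 0.0735
2 0.7160 -0.2978 -2.3870

phase 1: p=0.2312, T=0.289, ωT=0.909281, cosh=1.442675, sinh=1.039861; start (x,ẋ)=(0.065500, 0.426700) → end (x,ẋ)=(0.133174, 0.073466)
phase 2: p=0.5848, T=0.427, ωT=1.343470, cosh=2.046629, sinh=1.785690; start (x,ẋ)=(0.133174, 0.073466) → end (x,ẋ)=(-0.297814, -2.387018)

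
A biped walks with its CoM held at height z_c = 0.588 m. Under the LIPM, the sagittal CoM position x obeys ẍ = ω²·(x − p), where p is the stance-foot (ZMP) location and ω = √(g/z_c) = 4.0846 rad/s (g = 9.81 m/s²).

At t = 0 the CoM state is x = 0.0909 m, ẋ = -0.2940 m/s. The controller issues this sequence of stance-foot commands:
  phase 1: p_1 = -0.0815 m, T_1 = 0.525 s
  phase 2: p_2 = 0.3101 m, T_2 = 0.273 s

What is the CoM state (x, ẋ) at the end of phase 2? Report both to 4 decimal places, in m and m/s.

phase 1: p=-0.0815, T=0.525, ωT=2.144415, cosh=4.327091, sinh=4.209955; start (x,ẋ)=(0.090900, -0.294000) → end (x,ẋ)=(0.361468, 1.692422)
phase 2: p=0.3101, T=0.273, ωT=1.115096, cosh=1.688872, sinh=1.360988; start (x,ẋ)=(0.361468, 1.692422) → end (x,ẋ)=(0.960768, 3.143843)

x = 0.9608, ẋ = 3.1438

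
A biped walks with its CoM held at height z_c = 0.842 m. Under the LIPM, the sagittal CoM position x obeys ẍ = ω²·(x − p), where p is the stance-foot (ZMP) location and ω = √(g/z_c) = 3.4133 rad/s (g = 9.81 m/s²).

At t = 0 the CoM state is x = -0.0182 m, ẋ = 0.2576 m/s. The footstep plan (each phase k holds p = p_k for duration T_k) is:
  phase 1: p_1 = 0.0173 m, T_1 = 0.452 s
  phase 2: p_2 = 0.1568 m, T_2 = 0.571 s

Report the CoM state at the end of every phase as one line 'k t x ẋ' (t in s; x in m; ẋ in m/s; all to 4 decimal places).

1 0.4520 0.0989 0.3596
2 1.0230 0.3118 0.6085

phase 1: p=0.0173, T=0.452, ωT=1.542812, cosh=2.445751, sinh=2.231972; start (x,ẋ)=(-0.018200, 0.257600) → end (x,ẋ)=(0.098922, 0.359573)
phase 2: p=0.1568, T=0.571, ωT=1.948994, cosh=3.582020, sinh=3.439603; start (x,ẋ)=(0.098922, 0.359573) → end (x,ẋ)=(0.311822, 0.608481)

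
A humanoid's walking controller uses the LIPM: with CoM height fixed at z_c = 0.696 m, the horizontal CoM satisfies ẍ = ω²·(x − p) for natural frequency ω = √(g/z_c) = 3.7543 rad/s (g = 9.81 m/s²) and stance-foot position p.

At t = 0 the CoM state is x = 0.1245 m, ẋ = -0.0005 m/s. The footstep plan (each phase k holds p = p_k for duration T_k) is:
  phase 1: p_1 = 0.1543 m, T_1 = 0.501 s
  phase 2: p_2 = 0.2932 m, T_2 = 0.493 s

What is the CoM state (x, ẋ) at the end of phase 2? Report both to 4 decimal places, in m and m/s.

x = -0.7850, ẋ = -3.9635

phase 1: p=0.1543, T=0.501, ωT=1.880904, cosh=3.355943, sinh=3.203491; start (x,ẋ)=(0.124500, -0.000500) → end (x,ẋ)=(0.053866, -0.360079)
phase 2: p=0.2932, T=0.493, ωT=1.850870, cosh=3.261227, sinh=3.104127; start (x,ẋ)=(0.053866, -0.360079) → end (x,ẋ)=(-0.785042, -3.963451)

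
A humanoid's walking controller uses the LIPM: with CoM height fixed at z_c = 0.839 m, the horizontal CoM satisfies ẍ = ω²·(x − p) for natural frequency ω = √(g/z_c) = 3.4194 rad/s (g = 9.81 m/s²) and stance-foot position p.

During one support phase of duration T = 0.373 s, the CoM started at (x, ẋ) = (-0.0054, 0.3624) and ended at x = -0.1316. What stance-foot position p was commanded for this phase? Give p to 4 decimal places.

ωT = 3.4194·0.373 = 1.275436; cosh(ωT) = 1.929786, sinh(ωT) = 1.650477
x(T) = p + (x₀−p)·cosh(ωT) + (ẋ₀/ω)·sinh(ωT) ⇒ p·(1 − cosh) = x(T) − x₀·cosh − (ẋ₀/ω)·sinh
numerator   = -0.1316 − (-0.0054)·1.929786 − (0.3624/3.4194)·1.650477 = -0.296102
denominator = 1 − 1.929786 = -0.929786
p = -0.296102 / -0.929786 = 0.3185

p = 0.3185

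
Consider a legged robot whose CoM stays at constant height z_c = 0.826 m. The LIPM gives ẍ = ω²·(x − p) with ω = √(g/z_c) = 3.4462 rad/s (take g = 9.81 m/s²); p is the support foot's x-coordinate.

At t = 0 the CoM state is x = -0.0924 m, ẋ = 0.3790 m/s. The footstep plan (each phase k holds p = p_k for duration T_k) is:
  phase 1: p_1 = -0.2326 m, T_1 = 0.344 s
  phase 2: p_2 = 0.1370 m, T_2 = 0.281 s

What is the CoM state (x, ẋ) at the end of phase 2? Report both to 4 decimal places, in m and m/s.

x = 0.6599, ẋ = 2.2736

phase 1: p=-0.2326, T=0.344, ωT=1.185493, cosh=1.788947, sinh=1.483352; start (x,ẋ)=(-0.092400, 0.379000) → end (x,ẋ)=(0.181344, 1.394703)
phase 2: p=0.1370, T=0.281, ωT=0.968382, cosh=1.506689, sinh=1.126992; start (x,ẋ)=(0.181344, 1.394703) → end (x,ẋ)=(0.659914, 2.273607)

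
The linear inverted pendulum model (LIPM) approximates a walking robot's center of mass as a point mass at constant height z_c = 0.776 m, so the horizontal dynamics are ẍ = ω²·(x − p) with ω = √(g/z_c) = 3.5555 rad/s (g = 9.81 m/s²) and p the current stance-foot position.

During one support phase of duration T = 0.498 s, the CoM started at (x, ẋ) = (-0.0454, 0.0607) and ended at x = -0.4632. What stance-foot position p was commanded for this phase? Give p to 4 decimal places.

p = 0.1853

ωT = 3.5555·0.498 = 1.770639; cosh(ωT) = 3.022415, sinh(ωT) = 2.852191
x(T) = p + (x₀−p)·cosh(ωT) + (ẋ₀/ω)·sinh(ωT) ⇒ p·(1 − cosh) = x(T) − x₀·cosh − (ẋ₀/ω)·sinh
numerator   = -0.4632 − (-0.0454)·3.022415 − (0.0607/3.5555)·2.852191 = -0.374675
denominator = 1 − 3.022415 = -2.022415
p = -0.374675 / -2.022415 = 0.1853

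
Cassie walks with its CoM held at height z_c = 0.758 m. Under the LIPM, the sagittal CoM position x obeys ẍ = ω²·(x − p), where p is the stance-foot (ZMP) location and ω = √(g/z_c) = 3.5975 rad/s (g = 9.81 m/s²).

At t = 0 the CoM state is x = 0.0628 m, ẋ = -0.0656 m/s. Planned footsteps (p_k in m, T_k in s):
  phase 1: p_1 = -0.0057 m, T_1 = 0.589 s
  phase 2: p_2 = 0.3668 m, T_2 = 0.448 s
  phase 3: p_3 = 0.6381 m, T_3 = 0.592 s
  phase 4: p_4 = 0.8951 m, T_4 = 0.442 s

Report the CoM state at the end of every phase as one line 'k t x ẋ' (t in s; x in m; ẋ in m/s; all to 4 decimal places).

phase 1: p=-0.0057, T=0.589, ωT=2.118927, cosh=4.221184, sinh=4.101023; start (x,ẋ)=(0.062800, -0.065600) → end (x,ẋ)=(0.208669, 0.733700)
phase 2: p=0.3668, T=0.448, ωT=1.611680, cosh=2.605388, sinh=2.405835; start (x,ẋ)=(0.208669, 0.733700) → end (x,ẋ)=(0.445472, 0.542955)
phase 3: p=0.6381, T=0.592, ωT=2.129720, cosh=4.265691, sinh=4.146820; start (x,ẋ)=(0.445472, 0.542955) → end (x,ẋ)=(0.442270, -0.557582)
phase 4: p=0.8951, T=0.442, ωT=1.590095, cosh=2.554061, sinh=2.350154; start (x,ẋ)=(0.442270, -0.557582) → end (x,ẋ)=(-0.625708, -5.252628)

1 0.5890 0.2087 0.7337
2 1.0370 0.4455 0.5430
3 1.6290 0.4423 -0.5576
4 2.0710 -0.6257 -5.2526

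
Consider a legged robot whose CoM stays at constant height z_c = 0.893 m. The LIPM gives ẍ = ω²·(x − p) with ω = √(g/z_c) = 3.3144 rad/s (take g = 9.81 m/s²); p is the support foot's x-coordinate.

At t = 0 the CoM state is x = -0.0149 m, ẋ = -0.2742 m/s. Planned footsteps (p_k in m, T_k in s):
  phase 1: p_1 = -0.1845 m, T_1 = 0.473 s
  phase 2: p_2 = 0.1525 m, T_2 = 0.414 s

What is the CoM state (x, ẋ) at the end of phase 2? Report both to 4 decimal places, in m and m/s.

phase 1: p=-0.1845, T=0.473, ωT=1.567711, cosh=2.502091, sinh=2.293569; start (x,ẋ)=(-0.014900, -0.274200) → end (x,ẋ)=(0.050108, 0.603193)
phase 2: p=0.1525, T=0.414, ωT=1.372162, cosh=2.098712, sinh=1.845154; start (x,ẋ)=(0.050108, 0.603193) → end (x,ẋ)=(0.273411, 0.639741)

x = 0.2734, ẋ = 0.6397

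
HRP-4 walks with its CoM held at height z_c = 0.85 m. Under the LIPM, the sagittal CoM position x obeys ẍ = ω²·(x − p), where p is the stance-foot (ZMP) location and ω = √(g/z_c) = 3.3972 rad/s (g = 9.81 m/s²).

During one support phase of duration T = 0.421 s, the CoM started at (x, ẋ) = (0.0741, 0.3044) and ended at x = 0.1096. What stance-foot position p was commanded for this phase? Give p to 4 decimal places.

ωT = 3.3972·0.421 = 1.430221; cosh(ωT) = 2.209440, sinh(ωT) = 1.970184
x(T) = p + (x₀−p)·cosh(ωT) + (ẋ₀/ω)·sinh(ωT) ⇒ p·(1 − cosh) = x(T) − x₀·cosh − (ẋ₀/ω)·sinh
numerator   = 0.1096 − (0.0741)·2.209440 − (0.3044/3.3972)·1.970184 = -0.230654
denominator = 1 − 2.209440 = -1.209440
p = -0.230654 / -1.209440 = 0.1907

p = 0.1907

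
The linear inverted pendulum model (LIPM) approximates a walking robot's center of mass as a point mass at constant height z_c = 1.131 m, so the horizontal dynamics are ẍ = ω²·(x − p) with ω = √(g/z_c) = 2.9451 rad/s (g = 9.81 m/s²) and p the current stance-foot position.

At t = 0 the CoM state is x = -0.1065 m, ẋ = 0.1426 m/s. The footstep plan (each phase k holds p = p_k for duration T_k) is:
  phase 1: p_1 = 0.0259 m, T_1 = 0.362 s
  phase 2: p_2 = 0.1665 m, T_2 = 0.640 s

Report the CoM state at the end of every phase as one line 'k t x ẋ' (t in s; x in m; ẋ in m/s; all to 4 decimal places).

1 0.3620 -0.1272 -0.2675
2 1.0020 -1.1149 -3.6832

phase 1: p=0.0259, T=0.362, ωT=1.066126, cosh=1.624224, sinh=1.279884; start (x,ẋ)=(-0.106500, 0.142600) → end (x,ẋ)=(-0.127176, -0.267452)
phase 2: p=0.1665, T=0.640, ωT=1.884864, cosh=3.368654, sinh=3.216805; start (x,ẋ)=(-0.127176, -0.267452) → end (x,ẋ)=(-1.114920, -3.683186)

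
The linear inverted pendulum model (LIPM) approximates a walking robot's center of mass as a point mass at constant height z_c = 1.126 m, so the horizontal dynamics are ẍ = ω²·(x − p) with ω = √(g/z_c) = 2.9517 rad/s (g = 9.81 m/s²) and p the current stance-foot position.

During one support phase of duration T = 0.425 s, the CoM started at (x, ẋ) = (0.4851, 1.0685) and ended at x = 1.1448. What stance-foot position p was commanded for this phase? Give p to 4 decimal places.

p = 0.3994

ωT = 2.9517·0.425 = 1.254473; cosh(ωT) = 1.895607, sinh(ωT) = 1.610381
x(T) = p + (x₀−p)·cosh(ωT) + (ẋ₀/ω)·sinh(ωT) ⇒ p·(1 − cosh) = x(T) − x₀·cosh − (ẋ₀/ω)·sinh
numerator   = 1.1448 − (0.4851)·1.895607 − (1.0685/2.9517)·1.610381 = -0.357709
denominator = 1 − 1.895607 = -0.895607
p = -0.357709 / -0.895607 = 0.3994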